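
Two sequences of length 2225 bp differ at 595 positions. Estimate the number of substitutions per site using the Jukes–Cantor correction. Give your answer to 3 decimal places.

0.331

p = 595/2225 ≈ 0.267416.
d = −(3/4) ln(1 − 4p/3) = −0.75 ln(1 − 0.356555) = −0.75 ln(0.643445)
  = −0.75 × (-0.440919) = 0.330689 substitutions/site.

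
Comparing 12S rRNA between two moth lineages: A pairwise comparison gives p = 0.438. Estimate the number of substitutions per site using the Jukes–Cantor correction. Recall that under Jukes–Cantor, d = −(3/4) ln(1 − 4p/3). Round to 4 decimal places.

d = −(3/4) ln(1 − 4p/3) = −0.75 ln(1 − 0.584) = −0.75 ln(0.416)
  = −0.75 × (-0.877070) = 0.657803 substitutions/site.

0.6578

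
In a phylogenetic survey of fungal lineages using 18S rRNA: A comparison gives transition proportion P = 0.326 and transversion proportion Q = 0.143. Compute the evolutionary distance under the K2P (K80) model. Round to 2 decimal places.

Under the Kimura two-parameter model, d = −½ ln(1 − 2P − Q) − ¼ ln(1 − 2Q).
1 − 2P − Q = 0.205, giving −½ ln(0.205) = 0.792373.
1 − 2Q = 0.714, giving −¼ ln(0.714) = 0.084218.
d = 0.792373 + 0.084218 = 0.876591.

0.88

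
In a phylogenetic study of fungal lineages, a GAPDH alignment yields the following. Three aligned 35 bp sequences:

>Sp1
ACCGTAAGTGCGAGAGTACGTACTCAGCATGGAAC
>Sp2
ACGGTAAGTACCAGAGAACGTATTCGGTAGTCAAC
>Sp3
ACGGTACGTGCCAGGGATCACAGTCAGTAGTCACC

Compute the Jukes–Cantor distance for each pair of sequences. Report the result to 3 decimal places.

Sp1–Sp2: 10/35 sites differ → p ≈ 0.285714, d = −0.75 ln(1 − 0.380952) = 0.359679 ≈ 0.360.
Sp1–Sp3: 14/35 sites differ → p = 0.4, d = −0.75 ln(1 − 0.533333) = 0.571605 ≈ 0.572.
Sp2–Sp3: 9/35 sites differ → p ≈ 0.257143, d = −0.75 ln(1 − 0.342857) = 0.314890 ≈ 0.315.

d(Sp1,Sp2) = 0.360, d(Sp1,Sp3) = 0.572, d(Sp2,Sp3) = 0.315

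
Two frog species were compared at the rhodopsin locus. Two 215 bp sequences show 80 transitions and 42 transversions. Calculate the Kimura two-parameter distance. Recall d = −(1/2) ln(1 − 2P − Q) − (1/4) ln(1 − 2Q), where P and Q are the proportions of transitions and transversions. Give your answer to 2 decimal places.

P = 80/215 ≈ 0.372093 and Q = 42/215 ≈ 0.195349.
Under the Kimura two-parameter model, d = −½ ln(1 − 2P − Q) − ¼ ln(1 − 2Q).
1 − 2P − Q = 0.060465, giving −½ ln(0.060465) = 1.402845.
1 − 2Q = 0.609302, giving −¼ ln(0.609302) = 0.123860.
d = 1.402845 + 0.123860 = 1.526705.

1.53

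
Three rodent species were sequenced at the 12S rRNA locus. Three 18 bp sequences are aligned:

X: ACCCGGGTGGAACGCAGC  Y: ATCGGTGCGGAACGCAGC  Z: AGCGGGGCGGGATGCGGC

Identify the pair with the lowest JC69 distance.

X–Y: 4/18 differ, p = 0.222, d = 0.264.
X–Z: 6/18 differ, p = 0.333, d = 0.441.
Y–Z: 5/18 differ, p = 0.278, d = 0.347.
The smallest distance is between X and Y.

X and Y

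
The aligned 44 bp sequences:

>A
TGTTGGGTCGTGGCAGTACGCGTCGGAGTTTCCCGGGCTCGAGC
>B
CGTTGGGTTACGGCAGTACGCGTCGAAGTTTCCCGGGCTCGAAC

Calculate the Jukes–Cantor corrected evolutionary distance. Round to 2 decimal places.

0.15

The sequences differ at 6 of 44 sites (1, 9, 10, 11, 26, 43), so p = 6/44 ≈ 0.136364.
d = −(3/4) ln(1 − 4p/3) = −0.75 ln(1 − 0.181819) = −0.75 ln(0.818181)
  = −0.75 × (-0.200672) = 0.150504 substitutions/site.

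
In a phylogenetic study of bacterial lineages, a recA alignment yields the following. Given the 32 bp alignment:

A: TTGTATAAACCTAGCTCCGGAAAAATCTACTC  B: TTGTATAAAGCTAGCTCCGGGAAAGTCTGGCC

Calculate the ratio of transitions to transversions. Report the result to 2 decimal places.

Transitions are A↔G and C↔T; transversions are all other mismatches.
Transitions: 4. Transversions: 2.
R = 4/2 = 2.00.

2.00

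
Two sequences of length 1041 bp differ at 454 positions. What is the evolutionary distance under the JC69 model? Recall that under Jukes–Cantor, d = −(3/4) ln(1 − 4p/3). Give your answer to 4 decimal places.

p = 454/1041 ≈ 0.436119.
d = −(3/4) ln(1 − 4p/3) = −0.75 ln(1 − 0.581492) = −0.75 ln(0.418508)
  = −0.75 × (-0.871059) = 0.653294 substitutions/site.

0.6533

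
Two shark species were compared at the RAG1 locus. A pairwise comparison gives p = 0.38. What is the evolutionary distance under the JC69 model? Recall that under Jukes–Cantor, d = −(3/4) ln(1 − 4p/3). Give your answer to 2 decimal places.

d = −(3/4) ln(1 − 4p/3) = −0.75 ln(1 − 0.506667) = −0.75 ln(0.493333)
  = −0.75 × (-0.706571) = 0.529928 substitutions/site.

0.53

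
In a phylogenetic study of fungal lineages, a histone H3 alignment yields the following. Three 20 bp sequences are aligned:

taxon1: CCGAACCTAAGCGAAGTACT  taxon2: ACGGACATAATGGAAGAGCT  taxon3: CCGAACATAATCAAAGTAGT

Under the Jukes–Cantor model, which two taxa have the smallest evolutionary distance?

taxon1 and taxon3

taxon1–taxon2: 7/20 differ, p = 0.350, d = 0.471.
taxon1–taxon3: 4/20 differ, p = 0.200, d = 0.233.
taxon2–taxon3: 7/20 differ, p = 0.350, d = 0.471.
The smallest distance is between taxon1 and taxon3.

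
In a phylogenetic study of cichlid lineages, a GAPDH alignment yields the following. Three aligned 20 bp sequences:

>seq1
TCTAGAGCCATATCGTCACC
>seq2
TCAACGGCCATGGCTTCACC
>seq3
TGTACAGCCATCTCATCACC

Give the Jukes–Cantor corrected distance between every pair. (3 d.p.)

seq1–seq2: 6/20 sites differ → p = 0.3, d = −0.75 ln(1 − 0.4) = 0.383119 ≈ 0.383.
seq1–seq3: 4/20 sites differ → p = 0.2, d = −0.75 ln(1 − 0.266667) = 0.232617 ≈ 0.233.
seq2–seq3: 6/20 sites differ → p = 0.3, d = −0.75 ln(1 − 0.4) = 0.383119 ≈ 0.383.

d(seq1,seq2) = 0.383, d(seq1,seq3) = 0.233, d(seq2,seq3) = 0.383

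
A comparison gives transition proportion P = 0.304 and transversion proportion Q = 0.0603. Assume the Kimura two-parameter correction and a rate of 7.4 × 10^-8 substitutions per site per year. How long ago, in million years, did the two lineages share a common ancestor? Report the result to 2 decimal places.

3.95

Under the Kimura two-parameter model, d = −½ ln(1 − 2P − Q) − ¼ ln(1 − 2Q).
1 − 2P − Q = 0.3317, giving −½ ln(0.3317) = 0.551762.
1 − 2Q = 0.8794, giving −¼ ln(0.8794) = 0.032129.
d = 0.551762 + 0.032129 = 0.583891.
Under a molecular clock d = 2μt, so t = d/(2μ) = 0.583891 / (2 × 7.4 × 10^-8) = 3.95 million years.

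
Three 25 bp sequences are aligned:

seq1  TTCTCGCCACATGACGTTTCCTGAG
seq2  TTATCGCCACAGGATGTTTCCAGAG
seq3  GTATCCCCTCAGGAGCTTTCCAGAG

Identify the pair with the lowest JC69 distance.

seq1–seq2: 4/25 differ, p = 0.160, d = 0.180.
seq1–seq3: 8/25 differ, p = 0.320, d = 0.417.
seq2–seq3: 5/25 differ, p = 0.200, d = 0.233.
The smallest distance is between seq1 and seq2.

seq1 and seq2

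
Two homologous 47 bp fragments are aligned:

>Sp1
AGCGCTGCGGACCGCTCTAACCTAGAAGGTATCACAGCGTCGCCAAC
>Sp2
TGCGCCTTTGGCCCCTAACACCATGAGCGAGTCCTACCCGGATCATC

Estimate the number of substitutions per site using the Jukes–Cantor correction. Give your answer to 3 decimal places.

0.926

The sequences differ at 25 of 47 sites, so p = 25/47 ≈ 0.531915.
d = −(3/4) ln(1 − 4p/3) = −0.75 ln(1 − 0.70922) = −0.75 ln(0.29078)
  = −0.75 × (-1.235188) = 0.926391 substitutions/site.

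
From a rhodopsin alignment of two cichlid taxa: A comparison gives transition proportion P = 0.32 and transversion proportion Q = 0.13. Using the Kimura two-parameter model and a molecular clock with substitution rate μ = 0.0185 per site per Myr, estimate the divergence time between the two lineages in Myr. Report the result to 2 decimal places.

21.89

Under the Kimura two-parameter model, d = −½ ln(1 − 2P − Q) − ¼ ln(1 − 2Q).
1 − 2P − Q = 0.23, giving −½ ln(0.23) = 0.734838.
1 − 2Q = 0.74, giving −¼ ln(0.74) = 0.075276.
d = 0.734838 + 0.075276 = 0.810114.
Under a molecular clock d = 2μt, so t = d/(2μ) = 0.810114 / (2 × 0.0185) = 21.89 Myr.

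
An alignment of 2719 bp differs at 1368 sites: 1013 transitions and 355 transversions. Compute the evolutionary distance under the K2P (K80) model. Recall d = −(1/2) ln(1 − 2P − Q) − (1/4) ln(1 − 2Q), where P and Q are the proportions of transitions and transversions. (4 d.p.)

P = 1013/2719 ≈ 0.372563 and Q = 355/2719 ≈ 0.130563.
Under the Kimura two-parameter model, d = −½ ln(1 − 2P − Q) − ¼ ln(1 − 2Q).
1 − 2P − Q = 0.124311, giving −½ ln(0.124311) = 1.042484.
1 − 2Q = 0.738874, giving −¼ ln(0.738874) = 0.075657.
d = 1.042484 + 0.075657 = 1.118141.

1.1181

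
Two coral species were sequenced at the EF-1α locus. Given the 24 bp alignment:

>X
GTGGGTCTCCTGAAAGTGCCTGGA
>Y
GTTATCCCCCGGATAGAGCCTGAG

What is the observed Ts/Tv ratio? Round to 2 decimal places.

1.00

Transitions are A↔G and C↔T; transversions are all other mismatches.
Transitions: 5. Transversions: 5.
R = 5/5 = 1.00.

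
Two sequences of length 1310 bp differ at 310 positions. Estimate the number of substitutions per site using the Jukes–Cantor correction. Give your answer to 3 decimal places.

0.284

p = 310/1310 ≈ 0.236641.
d = −(3/4) ln(1 − 4p/3) = −0.75 ln(1 − 0.315521) = −0.75 ln(0.684479)
  = −0.75 × (-0.379097) = 0.284323 substitutions/site.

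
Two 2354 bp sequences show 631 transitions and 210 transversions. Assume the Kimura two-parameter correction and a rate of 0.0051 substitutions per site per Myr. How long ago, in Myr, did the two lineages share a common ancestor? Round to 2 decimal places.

52.94

P = 631/2354 ≈ 0.268054 and Q = 210/2354 ≈ 0.08921.
Under the Kimura two-parameter model, d = −½ ln(1 − 2P − Q) − ¼ ln(1 − 2Q).
1 − 2P − Q = 0.374682, giving −½ ln(0.374682) = 0.490839.
1 − 2Q = 0.82158, giving −¼ ln(0.82158) = 0.049131.
d = 0.490839 + 0.049131 = 0.539970.
Under a molecular clock d = 2μt, so t = d/(2μ) = 0.539970 / (2 × 0.0051) = 52.94 Myr.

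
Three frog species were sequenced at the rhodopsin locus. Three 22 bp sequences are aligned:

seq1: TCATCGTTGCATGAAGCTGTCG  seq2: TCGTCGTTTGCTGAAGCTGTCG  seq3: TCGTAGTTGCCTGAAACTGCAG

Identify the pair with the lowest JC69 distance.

seq1–seq2: 4/22 differ, p = 0.182, d = 0.208.
seq1–seq3: 6/22 differ, p = 0.273, d = 0.339.
seq2–seq3: 6/22 differ, p = 0.273, d = 0.339.
The smallest distance is between seq1 and seq2.

seq1 and seq2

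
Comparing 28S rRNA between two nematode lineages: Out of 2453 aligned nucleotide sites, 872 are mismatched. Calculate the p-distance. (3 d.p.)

0.355

p = 872/2453 = 0.355483… ≈ 0.355 (to 3 d.p.).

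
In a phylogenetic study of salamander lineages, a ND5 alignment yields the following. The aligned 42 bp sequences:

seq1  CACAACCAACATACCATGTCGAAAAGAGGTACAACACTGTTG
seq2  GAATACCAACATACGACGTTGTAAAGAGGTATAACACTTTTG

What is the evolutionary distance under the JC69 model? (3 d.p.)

0.252

The sequences differ at 9 of 42 sites (1, 3, 4, 15, 17, 20, 22, 32, 39), so p = 9/42 ≈ 0.214286.
d = −(3/4) ln(1 − 4p/3) = −0.75 ln(1 − 0.285715) = −0.75 ln(0.714285)
  = −0.75 × (-0.336473) = 0.252355 substitutions/site.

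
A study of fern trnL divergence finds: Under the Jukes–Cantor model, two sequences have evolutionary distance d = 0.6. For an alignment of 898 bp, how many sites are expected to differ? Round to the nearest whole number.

Invert JC69: p = (3/4)(1 − e^(−4d/3)) = 0.75 × (1 − e^(-0.8)) = 0.75 × (1 − 0.449329) = 0.413003.
Expected differing sites = pL ≈ 0.413003 × 898 = 370.876694 ≈ 371.

371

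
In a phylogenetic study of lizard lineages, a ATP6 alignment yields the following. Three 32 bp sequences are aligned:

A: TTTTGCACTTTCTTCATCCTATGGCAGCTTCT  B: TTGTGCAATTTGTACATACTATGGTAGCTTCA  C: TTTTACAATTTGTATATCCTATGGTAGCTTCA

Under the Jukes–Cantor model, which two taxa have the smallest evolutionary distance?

B and C

A–B: 7/32 differ, p = 0.219, d = 0.259.
A–C: 7/32 differ, p = 0.219, d = 0.259.
B–C: 4/32 differ, p = 0.125, d = 0.137.
The smallest distance is between B and C.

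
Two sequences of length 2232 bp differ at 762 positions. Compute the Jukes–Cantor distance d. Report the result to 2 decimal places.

0.46

p = 762/2232 ≈ 0.341398.
d = −(3/4) ln(1 − 4p/3) = −0.75 ln(1 − 0.455197) = −0.75 ln(0.544803)
  = −0.75 × (-0.607331) = 0.455498 substitutions/site.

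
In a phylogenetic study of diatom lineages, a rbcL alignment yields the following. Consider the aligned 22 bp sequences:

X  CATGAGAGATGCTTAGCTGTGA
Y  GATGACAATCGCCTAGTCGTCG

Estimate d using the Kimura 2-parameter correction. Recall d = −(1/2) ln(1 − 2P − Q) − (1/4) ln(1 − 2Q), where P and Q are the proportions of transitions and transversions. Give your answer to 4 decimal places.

0.7626

Of 22 sites, 6 differences are transitions and 4 are transversions, so P = 6/22 ≈ 0.272727 and Q = 4/22 ≈ 0.181818.
Under the Kimura two-parameter model, d = −½ ln(1 − 2P − Q) − ¼ ln(1 − 2Q).
1 − 2P − Q = 0.272728, giving −½ ln(0.272728) = 0.649640.
1 − 2Q = 0.636364, giving −¼ ln(0.636364) = 0.112996.
d = 0.649640 + 0.112996 = 0.762636.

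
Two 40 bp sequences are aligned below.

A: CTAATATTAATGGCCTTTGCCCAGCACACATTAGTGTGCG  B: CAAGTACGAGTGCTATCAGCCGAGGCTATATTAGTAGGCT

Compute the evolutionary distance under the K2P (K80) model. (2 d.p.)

0.70

Of 40 sites, 8 differences are transitions and 10 are transversions, so P = 8/40 = 0.2 and Q = 10/40 = 0.25.
Under the Kimura two-parameter model, d = −½ ln(1 − 2P − Q) − ¼ ln(1 − 2Q).
1 − 2P − Q = 0.35, giving −½ ln(0.35) = 0.524911.
1 − 2Q = 0.5, giving −¼ ln(0.5) = 0.173287.
d = 0.524911 + 0.173287 = 0.698198.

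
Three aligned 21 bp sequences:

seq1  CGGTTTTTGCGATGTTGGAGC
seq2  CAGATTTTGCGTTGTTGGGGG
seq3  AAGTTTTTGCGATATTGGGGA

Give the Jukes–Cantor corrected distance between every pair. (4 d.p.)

seq1–seq2: 5/21 sites differ → p ≈ 0.238095, d = −0.75 ln(1 − 0.31746) = 0.286451 ≈ 0.2865.
seq1–seq3: 5/21 sites differ → p ≈ 0.238095, d = −0.75 ln(1 − 0.31746) = 0.286451 ≈ 0.2865.
seq2–seq3: 5/21 sites differ → p ≈ 0.238095, d = −0.75 ln(1 − 0.31746) = 0.286451 ≈ 0.2865.

d(seq1,seq2) = 0.2865, d(seq1,seq3) = 0.2865, d(seq2,seq3) = 0.2865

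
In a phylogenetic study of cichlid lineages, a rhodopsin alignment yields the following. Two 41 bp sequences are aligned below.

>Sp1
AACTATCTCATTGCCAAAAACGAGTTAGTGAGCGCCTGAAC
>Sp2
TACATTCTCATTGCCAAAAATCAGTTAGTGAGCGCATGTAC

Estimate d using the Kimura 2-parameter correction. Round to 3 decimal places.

Of 41 sites, 1 differences are transitions and 6 are transversions, so P = 1/41 ≈ 0.02439 and Q = 6/41 ≈ 0.146341.
Under the Kimura two-parameter model, d = −½ ln(1 − 2P − Q) − ¼ ln(1 − 2Q).
1 − 2P − Q = 0.804879, giving −½ ln(0.804879) = 0.108532.
1 − 2Q = 0.707318, giving −¼ ln(0.707318) = 0.086569.
d = 0.108532 + 0.086569 = 0.195101.

0.195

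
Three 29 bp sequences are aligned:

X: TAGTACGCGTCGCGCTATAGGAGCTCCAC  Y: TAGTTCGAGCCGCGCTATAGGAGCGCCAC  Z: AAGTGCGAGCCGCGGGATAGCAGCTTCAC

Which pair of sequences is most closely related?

X–Y: 4/29 differ, p = 0.138, d = 0.152.
X–Z: 8/29 differ, p = 0.276, d = 0.344.
Y–Z: 7/29 differ, p = 0.241, d = 0.291.
The smallest distance is between X and Y.

X and Y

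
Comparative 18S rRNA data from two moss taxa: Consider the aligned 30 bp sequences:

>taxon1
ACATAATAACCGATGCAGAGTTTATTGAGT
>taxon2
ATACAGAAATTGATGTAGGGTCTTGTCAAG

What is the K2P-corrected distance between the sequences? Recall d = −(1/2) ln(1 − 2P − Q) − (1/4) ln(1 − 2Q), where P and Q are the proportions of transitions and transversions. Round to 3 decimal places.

0.829

Of 30 sites, 9 differences are transitions and 5 are transversions, so P = 9/30 = 0.3 and Q = 5/30 ≈ 0.166667.
Under the Kimura two-parameter model, d = −½ ln(1 − 2P − Q) − ¼ ln(1 − 2Q).
1 − 2P − Q = 0.233333, giving −½ ln(0.233333) = 0.727644.
1 − 2Q = 0.666666, giving −¼ ln(0.666666) = 0.101367.
d = 0.727644 + 0.101367 = 0.829011.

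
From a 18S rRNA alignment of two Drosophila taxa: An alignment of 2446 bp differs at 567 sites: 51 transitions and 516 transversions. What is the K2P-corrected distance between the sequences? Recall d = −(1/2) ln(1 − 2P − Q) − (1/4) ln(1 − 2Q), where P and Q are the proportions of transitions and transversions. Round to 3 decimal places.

0.283

P = 51/2446 ≈ 0.02085 and Q = 516/2446 ≈ 0.210957.
Under the Kimura two-parameter model, d = −½ ln(1 − 2P − Q) − ¼ ln(1 − 2Q).
1 − 2P − Q = 0.747343, giving −½ ln(0.747343) = 0.145616.
1 − 2Q = 0.578086, giving −¼ ln(0.578086) = 0.137008.
d = 0.145616 + 0.137008 = 0.282624.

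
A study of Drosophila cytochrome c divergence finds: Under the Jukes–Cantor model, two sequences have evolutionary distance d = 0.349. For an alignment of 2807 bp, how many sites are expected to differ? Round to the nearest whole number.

Invert JC69: p = (3/4)(1 − e^(−4d/3)) = 0.75 × (1 − e^(-0.465333)) = 0.75 × (1 − 0.627926) = 0.279056.
Expected differing sites = pL ≈ 0.279056 × 2807 = 783.310192 ≈ 783.

783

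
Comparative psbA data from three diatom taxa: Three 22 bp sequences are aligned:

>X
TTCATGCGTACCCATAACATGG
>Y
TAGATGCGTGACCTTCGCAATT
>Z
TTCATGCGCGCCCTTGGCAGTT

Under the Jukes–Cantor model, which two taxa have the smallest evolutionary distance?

X–Y: 10/22 differ, p = 0.455, d = 0.699.
X–Z: 8/22 differ, p = 0.364, d = 0.497.
Y–Z: 6/22 differ, p = 0.273, d = 0.339.
The smallest distance is between Y and Z.

Y and Z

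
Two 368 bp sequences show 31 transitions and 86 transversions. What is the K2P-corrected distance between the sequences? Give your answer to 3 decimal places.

0.415

P = 31/368 ≈ 0.084239 and Q = 86/368 ≈ 0.233696.
Under the Kimura two-parameter model, d = −½ ln(1 − 2P − Q) − ¼ ln(1 − 2Q).
1 − 2P − Q = 0.597826, giving −½ ln(0.597826) = 0.257228.
1 − 2Q = 0.532608, giving −¼ ln(0.532608) = 0.157492.
d = 0.257228 + 0.157492 = 0.414720.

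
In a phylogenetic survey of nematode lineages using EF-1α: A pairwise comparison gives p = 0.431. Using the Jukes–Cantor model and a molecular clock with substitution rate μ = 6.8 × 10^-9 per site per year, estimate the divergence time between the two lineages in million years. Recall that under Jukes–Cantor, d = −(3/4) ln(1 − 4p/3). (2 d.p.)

47.14

d = −(3/4) ln(1 − 4p/3) = −0.75 ln(1 − 0.574667) = −0.75 ln(0.425333)
  = −0.75 × (-0.854883) = 0.641162 substitutions/site.
Under a molecular clock d = 2μt, so t = d/(2μ) = 0.641162 / (2 × 6.8 × 10^-9) = 47.14 million years.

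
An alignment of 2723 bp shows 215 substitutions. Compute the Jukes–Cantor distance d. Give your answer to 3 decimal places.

p = 215/2723 ≈ 0.078957.
d = −(3/4) ln(1 − 4p/3) = −0.75 ln(1 − 0.105276) = −0.75 ln(0.894724)
  = −0.75 × (-0.111240) = 0.083430 substitutions/site.

0.083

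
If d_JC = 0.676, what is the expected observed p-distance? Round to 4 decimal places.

0.4455

p = (3/4)(1 − e^(−4d/3)) = 0.75 × (1 − e^(-0.901333)) = 0.75 × (1 − 0.406028) = 0.445479.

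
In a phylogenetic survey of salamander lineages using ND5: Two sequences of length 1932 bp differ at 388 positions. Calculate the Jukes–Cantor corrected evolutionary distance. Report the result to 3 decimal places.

0.234

p = 388/1932 ≈ 0.200828.
d = −(3/4) ln(1 − 4p/3) = −0.75 ln(1 − 0.267771) = −0.75 ln(0.732229)
  = −0.75 × (-0.311662) = 0.233747 substitutions/site.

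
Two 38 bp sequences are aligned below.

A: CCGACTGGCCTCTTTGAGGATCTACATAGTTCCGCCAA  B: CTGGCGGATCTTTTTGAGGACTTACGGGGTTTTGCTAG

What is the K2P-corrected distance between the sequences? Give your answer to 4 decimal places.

0.6953

Of 38 sites, 13 differences are transitions and 2 are transversions, so P = 13/38 ≈ 0.342105 and Q = 2/38 ≈ 0.052632.
Under the Kimura two-parameter model, d = −½ ln(1 − 2P − Q) − ¼ ln(1 − 2Q).
1 − 2P − Q = 0.263158, giving −½ ln(0.263158) = 0.667500.
1 − 2Q = 0.894736, giving −¼ ln(0.894736) = 0.027807.
d = 0.667500 + 0.027807 = 0.695307.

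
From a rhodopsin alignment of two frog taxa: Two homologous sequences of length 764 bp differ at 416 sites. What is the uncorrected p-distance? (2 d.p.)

0.54

p = 416/764 = 0.544502… ≈ 0.54 (to 2 d.p.).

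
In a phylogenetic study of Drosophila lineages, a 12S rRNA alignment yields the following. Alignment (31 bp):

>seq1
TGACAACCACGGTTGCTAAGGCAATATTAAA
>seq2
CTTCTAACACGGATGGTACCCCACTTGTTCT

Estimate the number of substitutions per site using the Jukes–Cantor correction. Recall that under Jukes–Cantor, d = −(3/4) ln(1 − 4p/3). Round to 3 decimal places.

0.874

The sequences differ at 16 of 31 sites, so p = 16/31 ≈ 0.516129.
d = −(3/4) ln(1 − 4p/3) = −0.75 ln(1 − 0.688172) = −0.75 ln(0.311828)
  = −0.75 × (-1.165304) = 0.873978 substitutions/site.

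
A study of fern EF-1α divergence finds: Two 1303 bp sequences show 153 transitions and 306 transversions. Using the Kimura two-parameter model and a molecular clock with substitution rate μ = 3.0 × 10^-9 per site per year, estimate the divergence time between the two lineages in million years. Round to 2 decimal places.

79.29

P = 153/1303 ≈ 0.117421 and Q = 306/1303 ≈ 0.234843.
Under the Kimura two-parameter model, d = −½ ln(1 − 2P − Q) − ¼ ln(1 − 2Q).
1 − 2P − Q = 0.530315, giving −½ ln(0.530315) = 0.317142.
1 − 2Q = 0.530314, giving −¼ ln(0.530314) = 0.158571.
d = 0.317142 + 0.158571 = 0.475713.
Under a molecular clock d = 2μt, so t = d/(2μ) = 0.475713 / (2 × 3.0 × 10^-9) = 79.29 million years.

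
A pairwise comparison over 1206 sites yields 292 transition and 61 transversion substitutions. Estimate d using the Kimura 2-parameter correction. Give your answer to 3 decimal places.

0.409

P = 292/1206 ≈ 0.242123 and Q = 61/1206 ≈ 0.05058.
Under the Kimura two-parameter model, d = −½ ln(1 − 2P − Q) − ¼ ln(1 − 2Q).
1 − 2P − Q = 0.465174, giving −½ ln(0.465174) = 0.382672.
1 − 2Q = 0.89884, giving −¼ ln(0.89884) = 0.026663.
d = 0.382672 + 0.026663 = 0.409335.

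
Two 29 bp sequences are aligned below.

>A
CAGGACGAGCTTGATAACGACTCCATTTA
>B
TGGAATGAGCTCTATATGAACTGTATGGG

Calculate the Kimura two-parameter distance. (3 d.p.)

0.844

Of 29 sites, 8 differences are transitions and 6 are transversions, so P = 8/29 ≈ 0.275862 and Q = 6/29 ≈ 0.206897.
Under the Kimura two-parameter model, d = −½ ln(1 − 2P − Q) − ¼ ln(1 − 2Q).
1 − 2P − Q = 0.241379, giving −½ ln(0.241379) = 0.710693.
1 − 2Q = 0.586206, giving −¼ ln(0.586206) = 0.133521.
d = 0.710693 + 0.133521 = 0.844214.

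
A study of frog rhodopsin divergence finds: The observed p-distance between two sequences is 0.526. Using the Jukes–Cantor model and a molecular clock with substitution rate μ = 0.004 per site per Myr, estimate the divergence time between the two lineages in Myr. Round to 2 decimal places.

113.29

d = −(3/4) ln(1 − 4p/3) = −0.75 ln(1 − 0.701333) = −0.75 ln(0.298667)
  = −0.75 × (-1.208426) = 0.906320 substitutions/site.
Under a molecular clock d = 2μt, so t = d/(2μ) = 0.906320 / (2 × 0.004) = 113.29 Myr.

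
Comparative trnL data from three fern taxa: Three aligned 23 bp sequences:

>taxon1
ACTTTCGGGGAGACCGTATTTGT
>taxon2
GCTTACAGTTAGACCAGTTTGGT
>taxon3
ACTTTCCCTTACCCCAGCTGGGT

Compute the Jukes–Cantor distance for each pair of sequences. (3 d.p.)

d(taxon1,taxon2) = 0.553, d(taxon1,taxon3) = 0.761, d(taxon2,taxon3) = 0.467

taxon1–taxon2: 9/23 sites differ → p ≈ 0.391304, d = −0.75 ln(1 − 0.521739) = 0.553199 ≈ 0.553.
taxon1–taxon3: 11/23 sites differ → p ≈ 0.478261, d = −0.75 ln(1 − 0.637681) = 0.761423 ≈ 0.761.
taxon2–taxon3: 8/23 sites differ → p ≈ 0.347826, d = −0.75 ln(1 − 0.463768) = 0.467391 ≈ 0.467.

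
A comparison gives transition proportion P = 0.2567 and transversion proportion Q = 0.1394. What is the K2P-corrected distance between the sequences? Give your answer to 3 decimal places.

0.611

Under the Kimura two-parameter model, d = −½ ln(1 − 2P − Q) − ¼ ln(1 − 2Q).
1 − 2P − Q = 0.3472, giving −½ ln(0.3472) = 0.528927.
1 − 2Q = 0.7212, giving −¼ ln(0.7212) = 0.081710.
d = 0.528927 + 0.081710 = 0.610637.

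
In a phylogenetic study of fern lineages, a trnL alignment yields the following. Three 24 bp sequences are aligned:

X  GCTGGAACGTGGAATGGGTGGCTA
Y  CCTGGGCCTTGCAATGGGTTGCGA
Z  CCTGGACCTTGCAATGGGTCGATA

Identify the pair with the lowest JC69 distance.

X–Y: 7/24 differ, p = 0.292, d = 0.369.
X–Z: 6/24 differ, p = 0.250, d = 0.304.
Y–Z: 4/24 differ, p = 0.167, d = 0.188.
The smallest distance is between Y and Z.

Y and Z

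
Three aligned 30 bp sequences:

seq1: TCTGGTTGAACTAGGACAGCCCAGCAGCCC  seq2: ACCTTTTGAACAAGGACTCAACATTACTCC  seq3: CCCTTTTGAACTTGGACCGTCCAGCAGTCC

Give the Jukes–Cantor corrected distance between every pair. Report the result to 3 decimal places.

d(seq1,seq2) = 0.647, d(seq1,seq3) = 0.330, d(seq2,seq3) = 0.441

seq1–seq2: 13/30 sites differ → p ≈ 0.433333, d = −0.75 ln(1 − 0.577777) = 0.646666 ≈ 0.647.
seq1–seq3: 8/30 sites differ → p ≈ 0.266667, d = −0.75 ln(1 − 0.355556) = 0.329526 ≈ 0.330.
seq2–seq3: 10/30 sites differ → p ≈ 0.333333, d = −0.75 ln(1 − 0.444444) = 0.440839 ≈ 0.441.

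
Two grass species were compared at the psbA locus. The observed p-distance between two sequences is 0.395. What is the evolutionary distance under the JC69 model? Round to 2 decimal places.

d = −(3/4) ln(1 − 4p/3) = −0.75 ln(1 − 0.526667) = −0.75 ln(0.473333)
  = −0.75 × (-0.747956) = 0.560967 substitutions/site.

0.56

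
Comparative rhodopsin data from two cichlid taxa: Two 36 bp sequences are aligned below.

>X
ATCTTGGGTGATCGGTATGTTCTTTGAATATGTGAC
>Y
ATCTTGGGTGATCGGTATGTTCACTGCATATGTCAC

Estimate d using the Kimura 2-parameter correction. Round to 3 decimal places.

Of 36 sites, 1 differences are transitions and 3 are transversions, so P = 1/36 ≈ 0.027778 and Q = 3/36 ≈ 0.083333.
Under the Kimura two-parameter model, d = −½ ln(1 − 2P − Q) − ¼ ln(1 − 2Q).
1 − 2P − Q = 0.861111, giving −½ ln(0.861111) = 0.074766.
1 − 2Q = 0.833334, giving −¼ ln(0.833334) = 0.045580.
d = 0.074766 + 0.045580 = 0.120346.

0.120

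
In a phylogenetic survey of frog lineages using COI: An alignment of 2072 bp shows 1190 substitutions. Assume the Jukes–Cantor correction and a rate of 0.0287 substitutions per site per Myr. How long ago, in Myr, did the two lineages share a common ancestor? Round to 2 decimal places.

p = 1190/2072 ≈ 0.574324.
d = −(3/4) ln(1 − 4p/3) = −0.75 ln(1 − 0.765765) = −0.75 ln(0.234235)
  = −0.75 × (-1.451430) = 1.088573 substitutions/site.
Under a molecular clock d = 2μt, so t = d/(2μ) = 1.088573 / (2 × 0.0287) = 18.96 Myr.

18.96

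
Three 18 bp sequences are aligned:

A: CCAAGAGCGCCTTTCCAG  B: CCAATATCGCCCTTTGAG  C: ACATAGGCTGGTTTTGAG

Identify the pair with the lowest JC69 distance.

A–B: 5/18 differ, p = 0.278, d = 0.347.
A–C: 9/18 differ, p = 0.500, d = 0.824.
B–C: 9/18 differ, p = 0.500, d = 0.824.
The smallest distance is between A and B.

A and B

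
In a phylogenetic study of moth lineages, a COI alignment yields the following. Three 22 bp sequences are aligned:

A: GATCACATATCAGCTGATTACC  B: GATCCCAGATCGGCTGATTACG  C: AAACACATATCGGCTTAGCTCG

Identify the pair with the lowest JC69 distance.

A and B

A–B: 4/22 differ, p = 0.182, d = 0.208.
A–C: 8/22 differ, p = 0.364, d = 0.497.
B–C: 8/22 differ, p = 0.364, d = 0.497.
The smallest distance is between A and B.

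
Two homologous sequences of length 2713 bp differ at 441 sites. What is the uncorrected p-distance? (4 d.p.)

0.1626

p = 441/2713 = 0.162550… ≈ 0.1626 (to 4 d.p.).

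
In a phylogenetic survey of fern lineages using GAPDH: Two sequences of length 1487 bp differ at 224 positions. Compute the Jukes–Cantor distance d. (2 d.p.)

0.17

p = 224/1487 ≈ 0.150639.
d = −(3/4) ln(1 − 4p/3) = −0.75 ln(1 − 0.200852) = −0.75 ln(0.799148)
  = −0.75 × (-0.224209) = 0.168157 substitutions/site.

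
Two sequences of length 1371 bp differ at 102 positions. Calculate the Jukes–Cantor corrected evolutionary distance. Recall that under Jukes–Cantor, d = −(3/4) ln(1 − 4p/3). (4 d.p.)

p = 102/1371 ≈ 0.074398.
d = −(3/4) ln(1 − 4p/3) = −0.75 ln(1 − 0.099197) = −0.75 ln(0.900803)
  = −0.75 × (-0.104469) = 0.078352 substitutions/site.

0.0784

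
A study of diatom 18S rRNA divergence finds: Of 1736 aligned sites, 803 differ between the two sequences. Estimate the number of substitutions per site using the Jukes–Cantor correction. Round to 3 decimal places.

p = 803/1736 ≈ 0.462558.
d = −(3/4) ln(1 − 4p/3) = −0.75 ln(1 − 0.616744) = −0.75 ln(0.383256)
  = −0.75 × (-0.959052) = 0.719289 substitutions/site.

0.719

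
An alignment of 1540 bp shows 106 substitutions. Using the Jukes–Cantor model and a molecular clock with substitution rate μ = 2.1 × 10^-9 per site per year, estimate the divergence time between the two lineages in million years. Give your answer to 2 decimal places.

p = 106/1540 ≈ 0.068831.
d = −(3/4) ln(1 − 4p/3) = −0.75 ln(1 − 0.091775) = −0.75 ln(0.908225)
  = −0.75 × (-0.096263) = 0.072197 substitutions/site.
Under a molecular clock d = 2μt, so t = d/(2μ) = 0.072197 / (2 × 2.1 × 10^-9) = 17.19 million years.

17.19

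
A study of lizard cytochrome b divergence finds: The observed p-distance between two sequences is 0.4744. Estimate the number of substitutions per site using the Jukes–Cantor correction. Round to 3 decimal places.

d = −(3/4) ln(1 − 4p/3) = −0.75 ln(1 − 0.632533) = −0.75 ln(0.367467)
  = −0.75 × (-1.001122) = 0.750842 substitutions/site.

0.751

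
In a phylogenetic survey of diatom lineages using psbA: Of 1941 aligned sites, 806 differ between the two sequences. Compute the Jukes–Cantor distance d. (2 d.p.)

p = 806/1941 ≈ 0.41525.
d = −(3/4) ln(1 − 4p/3) = −0.75 ln(1 − 0.553667) = −0.75 ln(0.446333)
  = −0.75 × (-0.806690) = 0.605018 substitutions/site.

0.61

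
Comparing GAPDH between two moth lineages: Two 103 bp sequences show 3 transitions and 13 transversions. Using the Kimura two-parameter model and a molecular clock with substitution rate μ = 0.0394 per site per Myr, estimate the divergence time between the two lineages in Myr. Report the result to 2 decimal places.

2.22

P = 3/103 ≈ 0.029126 and Q = 13/103 ≈ 0.126214.
Under the Kimura two-parameter model, d = −½ ln(1 − 2P − Q) − ¼ ln(1 − 2Q).
1 − 2P − Q = 0.815534, giving −½ ln(0.815534) = 0.101956.
1 − 2Q = 0.747572, giving −¼ ln(0.747572) = 0.072731.
d = 0.101956 + 0.072731 = 0.174687.
Under a molecular clock d = 2μt, so t = d/(2μ) = 0.174687 / (2 × 0.0394) = 2.22 Myr.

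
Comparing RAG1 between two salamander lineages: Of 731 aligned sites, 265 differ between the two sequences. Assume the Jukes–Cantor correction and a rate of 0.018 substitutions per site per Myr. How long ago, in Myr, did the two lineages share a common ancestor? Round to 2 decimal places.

p = 265/731 ≈ 0.362517.
d = −(3/4) ln(1 − 4p/3) = −0.75 ln(1 − 0.483356) = −0.75 ln(0.516644)
  = −0.75 × (-0.660401) = 0.495301 substitutions/site.
Under a molecular clock d = 2μt, so t = d/(2μ) = 0.495301 / (2 × 0.018) = 13.76 Myr.

13.76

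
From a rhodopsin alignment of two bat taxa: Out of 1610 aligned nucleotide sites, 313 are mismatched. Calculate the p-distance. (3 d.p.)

0.194

p = 313/1610 = 0.194409… ≈ 0.194 (to 3 d.p.).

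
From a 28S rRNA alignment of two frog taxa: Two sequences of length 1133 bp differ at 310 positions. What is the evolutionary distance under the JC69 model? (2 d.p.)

0.34

p = 310/1133 ≈ 0.27361.
d = −(3/4) ln(1 − 4p/3) = −0.75 ln(1 − 0.364813) = −0.75 ln(0.635187)
  = −0.75 × (-0.453836) = 0.340377 substitutions/site.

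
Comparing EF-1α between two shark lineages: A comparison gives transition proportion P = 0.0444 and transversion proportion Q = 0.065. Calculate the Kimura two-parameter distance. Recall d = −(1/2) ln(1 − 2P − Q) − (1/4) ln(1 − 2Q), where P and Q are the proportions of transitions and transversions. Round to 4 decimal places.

Under the Kimura two-parameter model, d = −½ ln(1 − 2P − Q) − ¼ ln(1 − 2Q).
1 − 2P − Q = 0.8462, giving −½ ln(0.8462) = 0.083500.
1 − 2Q = 0.87, giving −¼ ln(0.87) = 0.034816.
d = 0.083500 + 0.034816 = 0.118316.

0.1183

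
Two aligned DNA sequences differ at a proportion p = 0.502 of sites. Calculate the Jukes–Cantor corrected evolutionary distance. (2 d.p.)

d = −(3/4) ln(1 − 4p/3) = −0.75 ln(1 − 0.669333) = −0.75 ln(0.330667)
  = −0.75 × (-1.106643) = 0.829982 substitutions/site.

0.83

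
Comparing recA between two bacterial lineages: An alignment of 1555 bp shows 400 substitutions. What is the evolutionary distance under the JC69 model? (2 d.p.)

0.32

p = 400/1555 ≈ 0.257235.
d = −(3/4) ln(1 − 4p/3) = −0.75 ln(1 − 0.34298) = −0.75 ln(0.65702)
  = −0.75 × (-0.420041) = 0.315031 substitutions/site.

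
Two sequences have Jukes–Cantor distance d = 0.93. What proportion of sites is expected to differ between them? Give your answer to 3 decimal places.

p = (3/4)(1 − e^(−4d/3)) = 0.75 × (1 − e^(-1.24)) = 0.75 × (1 − 0.289384) = 0.532962.

0.533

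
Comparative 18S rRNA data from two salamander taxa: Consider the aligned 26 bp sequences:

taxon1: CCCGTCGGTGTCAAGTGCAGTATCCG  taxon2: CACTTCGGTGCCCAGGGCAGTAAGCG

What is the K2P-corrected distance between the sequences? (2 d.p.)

0.34

Of 26 sites, 1 differences are transitions and 6 are transversions, so P = 1/26 ≈ 0.038462 and Q = 6/26 ≈ 0.230769.
Under the Kimura two-parameter model, d = −½ ln(1 − 2P − Q) − ¼ ln(1 − 2Q).
1 − 2P − Q = 0.692307, giving −½ ln(0.692307) = 0.183863.
1 − 2Q = 0.538462, giving −¼ ln(0.538462) = 0.154760.
d = 0.183863 + 0.154760 = 0.338623.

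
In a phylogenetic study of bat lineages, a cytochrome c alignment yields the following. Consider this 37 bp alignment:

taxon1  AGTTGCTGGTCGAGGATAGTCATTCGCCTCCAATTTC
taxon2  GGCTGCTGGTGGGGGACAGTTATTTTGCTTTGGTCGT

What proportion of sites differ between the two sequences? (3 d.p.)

0.432

The sequences differ at 16 of 37 positions.
p = 16/37 = 0.432432… ≈ 0.432 (to 3 d.p.).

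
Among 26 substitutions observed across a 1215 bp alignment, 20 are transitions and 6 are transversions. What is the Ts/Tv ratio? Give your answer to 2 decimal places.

R = 20/6 = 3.333333… ≈ 3.33 (to 2 d.p.).

3.33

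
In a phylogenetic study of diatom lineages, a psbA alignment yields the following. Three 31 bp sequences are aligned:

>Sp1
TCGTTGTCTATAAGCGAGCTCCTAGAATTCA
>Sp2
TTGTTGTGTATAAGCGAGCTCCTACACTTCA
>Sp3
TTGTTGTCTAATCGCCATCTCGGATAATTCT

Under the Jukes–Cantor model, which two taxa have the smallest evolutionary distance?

Sp1 and Sp2

Sp1–Sp2: 4/31 differ, p = 0.129, d = 0.142.
Sp1–Sp3: 10/31 differ, p = 0.323, d = 0.422.
Sp2–Sp3: 11/31 differ, p = 0.355, d = 0.481.
The smallest distance is between Sp1 and Sp2.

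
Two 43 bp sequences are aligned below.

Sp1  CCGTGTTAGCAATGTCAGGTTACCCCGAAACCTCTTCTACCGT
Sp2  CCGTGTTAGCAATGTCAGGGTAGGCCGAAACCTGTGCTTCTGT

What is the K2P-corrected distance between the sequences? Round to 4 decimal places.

0.1847

Of 43 sites, 1 differences are transitions and 6 are transversions, so P = 1/43 ≈ 0.023256 and Q = 6/43 ≈ 0.139535.
Under the Kimura two-parameter model, d = −½ ln(1 − 2P − Q) − ¼ ln(1 − 2Q).
1 − 2P − Q = 0.813953, giving −½ ln(0.813953) = 0.102926.
1 − 2Q = 0.72093, giving −¼ ln(0.72093) = 0.081803.
d = 0.102926 + 0.081803 = 0.184729.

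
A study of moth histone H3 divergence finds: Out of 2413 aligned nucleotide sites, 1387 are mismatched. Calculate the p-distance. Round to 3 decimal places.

0.575

p = 1387/2413 = 0.574803… ≈ 0.575 (to 3 d.p.).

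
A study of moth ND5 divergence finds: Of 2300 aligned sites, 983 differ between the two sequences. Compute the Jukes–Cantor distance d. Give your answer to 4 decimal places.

0.6327

p = 983/2300 ≈ 0.427391.
d = −(3/4) ln(1 − 4p/3) = −0.75 ln(1 − 0.569855) = −0.75 ln(0.430145)
  = −0.75 × (-0.843633) = 0.632725 substitutions/site.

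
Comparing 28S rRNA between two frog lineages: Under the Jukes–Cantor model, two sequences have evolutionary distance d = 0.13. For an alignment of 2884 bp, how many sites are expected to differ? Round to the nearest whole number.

344

Invert JC69: p = (3/4)(1 − e^(−4d/3)) = 0.75 × (1 − e^(-0.173333)) = 0.75 × (1 − 0.840858) = 0.119357.
Expected differing sites = pL ≈ 0.119357 × 2884 = 344.225588 ≈ 344.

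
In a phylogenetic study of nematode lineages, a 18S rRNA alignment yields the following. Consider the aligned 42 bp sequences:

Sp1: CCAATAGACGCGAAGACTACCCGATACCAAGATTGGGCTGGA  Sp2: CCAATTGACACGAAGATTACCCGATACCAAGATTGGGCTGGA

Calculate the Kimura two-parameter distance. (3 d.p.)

Of 42 sites, 2 differences are transitions and 1 are transversions, so P = 2/42 ≈ 0.047619 and Q = 1/42 ≈ 0.02381.
Under the Kimura two-parameter model, d = −½ ln(1 − 2P − Q) − ¼ ln(1 − 2Q).
1 − 2P − Q = 0.880952, giving −½ ln(0.880952) = 0.063376.
1 − 2Q = 0.95238, giving −¼ ln(0.95238) = 0.012198.
d = 0.063376 + 0.012198 = 0.075574.

0.076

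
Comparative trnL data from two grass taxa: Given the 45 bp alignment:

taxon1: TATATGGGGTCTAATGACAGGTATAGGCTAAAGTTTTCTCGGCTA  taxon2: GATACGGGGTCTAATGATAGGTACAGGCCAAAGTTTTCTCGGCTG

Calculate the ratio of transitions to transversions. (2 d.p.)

5.00

Transitions are A↔G and C↔T; transversions are all other mismatches.
Transitions: 5. Transversions: 1.
R = 5/1 = 5.00.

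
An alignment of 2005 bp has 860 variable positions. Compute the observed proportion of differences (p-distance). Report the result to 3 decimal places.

0.429

p = 860/2005 = 0.428927… ≈ 0.429 (to 3 d.p.).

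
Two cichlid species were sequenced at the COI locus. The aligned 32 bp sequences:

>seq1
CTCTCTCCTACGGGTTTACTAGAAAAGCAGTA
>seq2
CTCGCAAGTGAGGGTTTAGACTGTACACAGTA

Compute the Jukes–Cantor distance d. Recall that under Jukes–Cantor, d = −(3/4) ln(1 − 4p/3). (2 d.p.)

0.66

The sequences differ at 14 of 32 sites, so p = 14/32 = 0.4375.
d = −(3/4) ln(1 − 4p/3) = −0.75 ln(1 − 0.583333) = −0.75 ln(0.416667)
  = −0.75 × (-0.875468) = 0.656601 substitutions/site.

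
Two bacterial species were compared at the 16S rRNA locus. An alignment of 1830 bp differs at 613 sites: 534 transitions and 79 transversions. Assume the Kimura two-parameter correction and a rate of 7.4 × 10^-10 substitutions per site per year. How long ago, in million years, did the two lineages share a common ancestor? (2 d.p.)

348.22

P = 534/1830 ≈ 0.291803 and Q = 79/1830 ≈ 0.043169.
Under the Kimura two-parameter model, d = −½ ln(1 − 2P − Q) − ¼ ln(1 − 2Q).
1 − 2P − Q = 0.373225, giving −½ ln(0.373225) = 0.492787.
1 − 2Q = 0.913662, giving −¼ ln(0.913662) = 0.022574.
d = 0.492787 + 0.022574 = 0.515361.
Under a molecular clock d = 2μt, so t = d/(2μ) = 0.515361 / (2 × 7.4 × 10^-10) = 348.22 million years.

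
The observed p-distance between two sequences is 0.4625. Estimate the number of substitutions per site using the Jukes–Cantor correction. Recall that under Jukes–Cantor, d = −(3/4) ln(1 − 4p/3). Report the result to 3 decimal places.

d = −(3/4) ln(1 − 4p/3) = −0.75 ln(1 − 0.616667) = −0.75 ln(0.383333)
  = −0.75 × (-0.958851) = 0.719138 substitutions/site.

0.719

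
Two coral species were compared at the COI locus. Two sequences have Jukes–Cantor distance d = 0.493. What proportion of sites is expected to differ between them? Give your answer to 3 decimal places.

0.361

p = (3/4)(1 − e^(−4d/3)) = 0.75 × (1 − e^(-0.657333)) = 0.75 × (1 − 0.518232) = 0.361326.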